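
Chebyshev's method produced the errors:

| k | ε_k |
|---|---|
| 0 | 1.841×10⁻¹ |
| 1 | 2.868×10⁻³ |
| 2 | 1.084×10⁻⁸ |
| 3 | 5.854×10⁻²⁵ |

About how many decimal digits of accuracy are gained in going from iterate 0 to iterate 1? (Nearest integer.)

Digits gained ≈ log₁₀(ε_0/ε_1) = log₁₀(1.841×10⁻¹/2.868×10⁻³) = log₁₀(64.1911) ≈ 1.807.

2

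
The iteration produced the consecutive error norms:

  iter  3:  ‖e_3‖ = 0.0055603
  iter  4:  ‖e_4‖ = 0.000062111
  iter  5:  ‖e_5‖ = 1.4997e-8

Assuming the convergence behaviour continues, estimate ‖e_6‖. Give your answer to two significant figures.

3.0e-15

First estimate the order: p ≈ ln(‖e_5‖/‖e_4‖) / ln(‖e_4‖/‖e_3‖) = ln(1.4997e-8/0.000062111)/ln(0.000062111/0.0055603) = ln(0.000241455)/ln(0.0111704) ≈ 1.8531.
Then ‖e_6‖ ≈ ‖e_5‖·(‖e_5‖/‖e_4‖)^p = 1.4997e-8·(0.000241455)^1.8531 = 1.4997e-8·1.98168e-07 ≈ 2.972e-15.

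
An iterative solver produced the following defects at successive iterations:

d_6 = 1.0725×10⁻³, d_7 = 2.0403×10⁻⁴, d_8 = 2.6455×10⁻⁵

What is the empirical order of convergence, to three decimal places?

p ≈ ln(d_8/d_7) / ln(d_7/d_6)
  = ln(2.6455×10⁻⁵/2.0403×10⁻⁴) / ln(2.0403×10⁻⁴/1.0725×10⁻³)
  = ln(0.129662) / ln(0.190238)
  = -2.042824 / -1.659479 ≈ 1.231003

1.231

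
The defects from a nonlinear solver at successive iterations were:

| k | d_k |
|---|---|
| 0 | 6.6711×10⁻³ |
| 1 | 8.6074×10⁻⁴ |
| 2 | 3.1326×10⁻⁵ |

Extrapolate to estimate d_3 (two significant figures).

First estimate the order: p ≈ ln(d_2/d_1) / ln(d_1/d_0) = ln(3.1326×10⁻⁵/8.6074×10⁻⁴)/ln(8.6074×10⁻⁴/6.6711×10⁻³) = ln(0.0363943)/ln(0.129025) ≈ 1.6180.
Then d_3 ≈ d_2·(d_2/d_1)^p = 3.1326×10⁻⁵·(0.0363943)^1.6180 = 3.1326×10⁻⁵·0.00469626 ≈ 1.471e-07.

1.5e-7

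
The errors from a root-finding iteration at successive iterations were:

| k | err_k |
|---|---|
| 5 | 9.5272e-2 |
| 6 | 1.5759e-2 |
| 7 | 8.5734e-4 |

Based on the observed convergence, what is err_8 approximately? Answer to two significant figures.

7.7e-6

First estimate the order: p ≈ ln(err_7/err_6) / ln(err_6/err_5) = ln(8.5734e-4/1.5759e-2)/ln(1.5759e-2/9.5272e-2) = ln(0.0544032)/ln(0.165411) ≈ 1.6180.
Then err_8 ≈ err_7·(err_7/err_6)^p = 8.5734e-4·(0.0544032)^1.6180 = 8.5734e-4·0.00899996 ≈ 7.716e-06.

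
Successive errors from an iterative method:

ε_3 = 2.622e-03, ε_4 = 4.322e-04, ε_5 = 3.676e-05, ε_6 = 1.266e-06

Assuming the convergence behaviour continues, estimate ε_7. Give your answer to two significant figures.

1.3e-8

First estimate the order: p ≈ ln(ε_6/ε_5) / ln(ε_5/ε_4) = ln(1.266e-06/3.676e-05)/ln(3.676e-05/4.322e-04) = ln(0.0344396)/ln(0.0850532) ≈ 1.3668.
Then ε_7 ≈ ε_6·(ε_6/ε_5)^p = 1.266e-06·(0.0344396)^1.3668 = 1.266e-06·0.0100104 ≈ 1.267e-08.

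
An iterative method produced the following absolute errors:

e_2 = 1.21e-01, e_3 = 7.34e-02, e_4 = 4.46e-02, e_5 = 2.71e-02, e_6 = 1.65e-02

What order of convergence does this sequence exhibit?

1

Consecutive ratios: e_6/e_5 = 1.65e-02/2.71e-02 = 0.608856, e_5/e_4 = 2.71e-02/4.46e-02 = 0.607623.
p ≈ ln(0.608856)/ln(0.607623) = -0.4962/-0.4982 ≈ 1.00.
So the convergence is linear (order 1).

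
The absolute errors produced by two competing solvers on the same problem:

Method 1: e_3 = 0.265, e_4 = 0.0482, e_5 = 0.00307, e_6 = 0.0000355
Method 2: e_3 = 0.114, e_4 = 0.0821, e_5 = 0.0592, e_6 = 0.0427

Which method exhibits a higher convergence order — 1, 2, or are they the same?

Method 1: p ≈ ln(0.0000355/0.00307)/ln(0.00307/0.0482) ≈ 1.62.
Method 2: p ≈ ln(0.0427/0.0592)/ln(0.0592/0.0821) ≈ 1.00.
Method 1 has the higher order (≈1.6 vs ≈1.0).

1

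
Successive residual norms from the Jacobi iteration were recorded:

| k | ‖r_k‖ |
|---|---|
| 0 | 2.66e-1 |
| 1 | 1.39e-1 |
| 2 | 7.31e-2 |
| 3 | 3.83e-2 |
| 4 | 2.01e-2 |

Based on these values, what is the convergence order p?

Consecutive ratios: ‖r_4‖/‖r_3‖ = 2.01e-2/3.83e-2 = 0.524804, ‖r_3‖/‖r_2‖ = 3.83e-2/7.31e-2 = 0.52394.
p ≈ ln(0.524804)/ln(0.52394) = -0.6447/-0.6464 ≈ 1.00.
So the convergence is linear (order 1).

1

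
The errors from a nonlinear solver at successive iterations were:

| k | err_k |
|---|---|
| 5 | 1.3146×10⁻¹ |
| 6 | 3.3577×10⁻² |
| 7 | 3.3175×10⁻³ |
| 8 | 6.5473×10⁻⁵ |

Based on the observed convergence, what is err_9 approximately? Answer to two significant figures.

First estimate the order: p ≈ ln(err_8/err_7) / ln(err_7/err_6) = ln(6.5473×10⁻⁵/3.3175×10⁻³)/ln(3.3175×10⁻³/3.3577×10⁻²) = ln(0.0197356)/ln(0.0988028) ≈ 1.6959.
Then err_9 ≈ err_8·(err_8/err_7)^p = 6.5473×10⁻⁵·(0.0197356)^1.6959 = 6.5473×10⁻⁵·0.00128504 ≈ 8.414e-08.

8.4e-8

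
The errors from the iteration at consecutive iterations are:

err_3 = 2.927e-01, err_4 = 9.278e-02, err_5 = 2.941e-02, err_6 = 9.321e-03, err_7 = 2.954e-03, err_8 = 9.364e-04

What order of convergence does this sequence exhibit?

Consecutive ratios: err_8/err_7 = 9.364e-04/2.954e-03 = 0.316994, err_7/err_6 = 2.954e-03/9.321e-03 = 0.316919.
p ≈ ln(0.316994)/ln(0.316919) = -1.1489/-1.1491 ≈ 1.00.
So the convergence is linear (order 1).

1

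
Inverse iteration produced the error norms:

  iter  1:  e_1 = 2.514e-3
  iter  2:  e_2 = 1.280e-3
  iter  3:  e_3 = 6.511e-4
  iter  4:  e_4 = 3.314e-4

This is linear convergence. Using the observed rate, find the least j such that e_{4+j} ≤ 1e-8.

Rate ρ ≈ e_4/e_3 = 3.314e-4/6.511e-4 = 0.5090.
After j more steps, e_{4+j} ≈ 3.314e-4·ρ^j; need ρ^j ≤ 1e-8/3.314e-4 = 3.0175e-05.
j ≥ ln(3.0175e-05)/ln(0.5090) = -10.4085/-0.67531 = 15.413.
So 16 more iterations are needed.

16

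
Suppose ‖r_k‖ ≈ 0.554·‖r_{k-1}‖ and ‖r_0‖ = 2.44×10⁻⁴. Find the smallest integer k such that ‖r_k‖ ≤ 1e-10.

25

After k steps, ‖r_k‖ ≈ 2.44×10⁻⁴·0.554^k.
Need 0.554^k ≤ 1e-10/2.44×10⁻⁴ = 4.09836e-07.
k ≥ ln(4.09836e-07)/ln(0.554) = -14.7075/-0.59059 = 24.903.
Smallest integer k = 25.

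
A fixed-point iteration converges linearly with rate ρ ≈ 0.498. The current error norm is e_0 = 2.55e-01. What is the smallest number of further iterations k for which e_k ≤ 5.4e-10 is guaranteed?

After k steps, e_k ≈ 2.55e-01·0.498^k.
Need 0.498^k ≤ 5.4e-10/2.55e-01 = 2.11765e-09.
k ≥ ln(2.11765e-09)/ln(0.498) = -19.9730/-0.69716 = 28.649.
Smallest integer k = 29.

29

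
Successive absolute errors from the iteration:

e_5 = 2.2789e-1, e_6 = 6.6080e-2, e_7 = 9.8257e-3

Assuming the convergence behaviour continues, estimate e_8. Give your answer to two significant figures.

5.2e-4

First estimate the order: p ≈ ln(e_7/e_6) / ln(e_6/e_5) = ln(9.8257e-3/6.6080e-2)/ln(6.6080e-2/2.2789e-1) = ln(0.148694)/ln(0.289964) ≈ 1.5395.
Then e_8 ≈ e_7·(e_7/e_6)^p = 9.8257e-3·(0.148694)^1.5395 = 9.8257e-3·0.0531797 ≈ 0.0005225.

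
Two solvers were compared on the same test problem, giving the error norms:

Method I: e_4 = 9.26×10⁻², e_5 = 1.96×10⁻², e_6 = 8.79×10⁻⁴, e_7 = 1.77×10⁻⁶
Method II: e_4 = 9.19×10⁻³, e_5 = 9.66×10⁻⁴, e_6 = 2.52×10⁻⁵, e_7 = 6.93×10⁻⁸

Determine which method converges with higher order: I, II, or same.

Method I: p ≈ ln(1.77×10⁻⁶/8.79×10⁻⁴)/ln(8.79×10⁻⁴/1.96×10⁻²) ≈ 2.00.
Method II: p ≈ ln(6.93×10⁻⁸/2.52×10⁻⁵)/ln(2.52×10⁻⁵/9.66×10⁻⁴) ≈ 1.62.
Method I has the higher order (≈2.0 vs ≈1.6).

I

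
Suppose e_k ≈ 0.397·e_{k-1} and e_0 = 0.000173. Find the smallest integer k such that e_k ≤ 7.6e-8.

After k steps, e_k ≈ 0.000173·0.397^k.
Need 0.397^k ≤ 7.6e-8/0.000173 = 0.000439306.
k ≥ ln(0.000439306)/ln(0.397) = -7.7303/-0.92382 = 8.368.
Smallest integer k = 9.

9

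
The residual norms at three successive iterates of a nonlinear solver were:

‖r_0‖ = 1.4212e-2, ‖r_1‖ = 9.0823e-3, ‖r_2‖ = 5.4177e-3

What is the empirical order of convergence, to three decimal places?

1.154

p ≈ ln(‖r_2‖/‖r_1‖) / ln(‖r_1‖/‖r_0‖)
  = ln(5.4177e-3/9.0823e-3) / ln(9.0823e-3/1.4212e-2)
  = ln(0.596512) / ln(0.639059)
  = -0.516656 / -0.447758 ≈ 1.153873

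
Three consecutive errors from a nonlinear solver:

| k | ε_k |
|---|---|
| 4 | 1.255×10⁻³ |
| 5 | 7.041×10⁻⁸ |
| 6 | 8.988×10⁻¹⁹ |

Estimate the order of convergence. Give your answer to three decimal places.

2.563

p ≈ ln(ε_6/ε_5) / ln(ε_5/ε_4)
  = ln(8.988×10⁻¹⁹/7.041×10⁻⁸) / ln(7.041×10⁻⁸/1.255×10⁻³)
  = ln(1.27652e-11) / ln(5.61036e-05)
  = -25.084298 / -9.788311 ≈ 2.562679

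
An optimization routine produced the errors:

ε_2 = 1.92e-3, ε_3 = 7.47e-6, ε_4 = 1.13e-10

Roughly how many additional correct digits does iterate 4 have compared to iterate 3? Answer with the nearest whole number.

5

Digits gained ≈ log₁₀(ε_3/ε_4) = log₁₀(7.47e-6/1.13e-10) = log₁₀(66106.2) ≈ 4.820.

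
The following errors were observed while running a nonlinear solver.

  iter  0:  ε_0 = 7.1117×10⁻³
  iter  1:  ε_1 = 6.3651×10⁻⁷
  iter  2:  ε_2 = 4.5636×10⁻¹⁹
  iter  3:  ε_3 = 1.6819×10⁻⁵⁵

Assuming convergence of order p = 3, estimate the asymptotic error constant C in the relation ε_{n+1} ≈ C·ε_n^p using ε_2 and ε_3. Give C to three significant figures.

1.77

C ≈ ε_3 / ε_2^3
  = 1.6819×10⁻⁵⁵ / (4.5636×10⁻¹⁹)^3
  = 1.6819×10⁻⁵⁵ / 9.50436e-56 ≈ 1.7696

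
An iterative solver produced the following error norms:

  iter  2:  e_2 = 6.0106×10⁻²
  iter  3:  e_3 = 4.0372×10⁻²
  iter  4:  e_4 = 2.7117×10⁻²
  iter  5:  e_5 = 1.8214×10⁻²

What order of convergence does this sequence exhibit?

1

Consecutive ratios: e_5/e_4 = 1.8214×10⁻²/2.7117×10⁻² = 0.671682, e_4/e_3 = 2.7117×10⁻²/4.0372×10⁻² = 0.671678.
p ≈ ln(0.671682)/ln(0.671678) = -0.3980/-0.3980 ≈ 1.00.
So the convergence is linear (order 1).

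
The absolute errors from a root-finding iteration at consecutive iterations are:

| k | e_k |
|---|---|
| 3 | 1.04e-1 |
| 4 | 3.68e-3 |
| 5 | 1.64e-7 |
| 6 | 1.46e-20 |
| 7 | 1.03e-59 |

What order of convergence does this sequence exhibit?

Consecutive ratios: e_7/e_6 = 1.03e-59/1.46e-20 = 7.05479e-40, e_6/e_5 = 1.46e-20/1.64e-7 = 8.90244e-14.
p ≈ ln(7.05479e-40)/ln(8.90244e-14) = -90.1497/-30.0499 ≈ 3.00.
So the convergence is cubic (order 3).

3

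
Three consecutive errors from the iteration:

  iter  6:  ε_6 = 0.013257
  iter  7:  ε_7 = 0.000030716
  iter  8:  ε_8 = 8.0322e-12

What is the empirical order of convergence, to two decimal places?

p ≈ ln(ε_8/ε_7) / ln(ε_7/ε_6)
  = ln(8.0322e-12/0.000030716) / ln(0.000030716/0.013257)
  = ln(2.61499e-07) / ln(0.00231696)
  = -15.15684 / -6.06750 ≈ 2.49804

2.50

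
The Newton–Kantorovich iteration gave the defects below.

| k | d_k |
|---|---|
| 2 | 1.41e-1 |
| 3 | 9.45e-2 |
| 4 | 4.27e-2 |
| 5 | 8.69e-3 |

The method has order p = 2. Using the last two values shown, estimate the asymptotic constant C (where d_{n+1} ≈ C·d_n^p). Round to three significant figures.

4.77

C ≈ d_5 / d_4^2
  = 8.69e-3 / (4.27e-2)^2
  = 8.69e-3 / 0.00182329 ≈ 4.7661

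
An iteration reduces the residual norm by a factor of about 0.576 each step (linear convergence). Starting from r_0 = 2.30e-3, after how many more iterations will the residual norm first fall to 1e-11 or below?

After k steps, r_k ≈ 2.30e-3·0.576^k.
Need 0.576^k ≤ 1e-11/2.30e-3 = 4.34783e-09.
k ≥ ln(4.34783e-09)/ln(0.576) = -19.2536/-0.55165 = 34.902.
Smallest integer k = 35.

35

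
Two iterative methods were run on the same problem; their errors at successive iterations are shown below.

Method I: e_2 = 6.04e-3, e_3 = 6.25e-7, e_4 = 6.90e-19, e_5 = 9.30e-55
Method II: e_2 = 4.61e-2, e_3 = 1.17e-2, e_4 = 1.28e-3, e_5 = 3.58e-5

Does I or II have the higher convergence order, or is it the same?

I

Method I: p ≈ ln(9.30e-55/6.90e-19)/ln(6.90e-19/6.25e-7) ≈ 3.00.
Method II: p ≈ ln(3.58e-5/1.28e-3)/ln(1.28e-3/1.17e-2) ≈ 1.62.
Method I has the higher order (≈3.0 vs ≈1.6).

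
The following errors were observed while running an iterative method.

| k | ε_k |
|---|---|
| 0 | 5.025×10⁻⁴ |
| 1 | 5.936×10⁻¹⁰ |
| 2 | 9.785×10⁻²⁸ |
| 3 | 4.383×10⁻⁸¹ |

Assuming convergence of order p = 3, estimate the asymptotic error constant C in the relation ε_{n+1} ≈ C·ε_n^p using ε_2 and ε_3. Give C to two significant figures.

C ≈ ε_3 / ε_2^3
  = 4.383×10⁻⁸¹ / (9.785×10⁻²⁸)^3
  = 4.383×10⁻⁸¹ / 9.36877e-82 ≈ 4.6783

4.7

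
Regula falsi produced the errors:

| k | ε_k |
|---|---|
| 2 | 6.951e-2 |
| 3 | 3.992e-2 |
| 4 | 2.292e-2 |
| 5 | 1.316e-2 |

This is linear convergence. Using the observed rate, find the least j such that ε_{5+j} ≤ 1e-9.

Rate ρ ≈ ε_5/ε_4 = 1.316e-2/2.292e-2 = 0.5742.
After j more steps, ε_{5+j} ≈ 1.316e-2·ρ^j; need ρ^j ≤ 1e-9/1.316e-2 = 7.59878e-08.
j ≥ ln(7.59878e-08)/ln(0.5742) = -16.3927/-0.55478 = 29.548.
So 30 more iterations are needed.

30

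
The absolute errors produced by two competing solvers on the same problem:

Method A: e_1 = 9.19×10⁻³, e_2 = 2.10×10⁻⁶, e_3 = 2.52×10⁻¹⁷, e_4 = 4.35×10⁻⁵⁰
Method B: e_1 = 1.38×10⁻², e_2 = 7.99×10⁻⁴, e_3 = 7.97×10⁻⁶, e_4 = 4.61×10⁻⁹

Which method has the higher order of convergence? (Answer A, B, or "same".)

A

Method A: p ≈ ln(4.35×10⁻⁵⁰/2.52×10⁻¹⁷)/ln(2.52×10⁻¹⁷/2.10×10⁻⁶) ≈ 3.00.
Method B: p ≈ ln(4.61×10⁻⁹/7.97×10⁻⁶)/ln(7.97×10⁻⁶/7.99×10⁻⁴) ≈ 1.62.
Method A has the higher order (≈3.0 vs ≈1.6).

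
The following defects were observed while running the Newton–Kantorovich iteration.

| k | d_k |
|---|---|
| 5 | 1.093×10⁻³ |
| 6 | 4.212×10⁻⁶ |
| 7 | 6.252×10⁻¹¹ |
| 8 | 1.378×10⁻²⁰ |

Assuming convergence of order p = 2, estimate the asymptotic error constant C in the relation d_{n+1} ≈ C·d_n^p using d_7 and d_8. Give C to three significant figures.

3.53

C ≈ d_8 / d_7^2
  = 1.378×10⁻²⁰ / (6.252×10⁻¹¹)^2
  = 1.378×10⁻²⁰ / 3.90875e-21 ≈ 3.5254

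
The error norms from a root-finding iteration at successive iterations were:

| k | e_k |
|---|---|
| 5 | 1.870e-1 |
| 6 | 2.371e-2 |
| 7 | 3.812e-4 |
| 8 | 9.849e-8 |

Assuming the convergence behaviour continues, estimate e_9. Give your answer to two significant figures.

6.6e-15

First estimate the order: p ≈ ln(e_8/e_7) / ln(e_7/e_6) = ln(9.849e-8/3.812e-4)/ln(3.812e-4/2.371e-2) = ln(0.000258368)/ln(0.0160776) ≈ 2.0001.
Then e_9 ≈ e_8·(e_8/e_7)^p = 9.849e-8·(0.000258368)^2.0001 = 9.849e-8·6.66989e-08 ≈ 6.569e-15.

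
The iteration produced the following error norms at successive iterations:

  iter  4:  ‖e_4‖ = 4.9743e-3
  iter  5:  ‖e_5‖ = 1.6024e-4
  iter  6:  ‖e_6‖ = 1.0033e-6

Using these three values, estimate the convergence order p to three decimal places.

p ≈ ln(‖e_6‖/‖e_5‖) / ln(‖e_5‖/‖e_4‖)
  = ln(1.0033e-6/1.6024e-4) / ln(1.6024e-4/4.9743e-3)
  = ln(0.00626123) / ln(0.0322136)
  = -5.073379 / -3.435367 ≈ 1.476808

1.477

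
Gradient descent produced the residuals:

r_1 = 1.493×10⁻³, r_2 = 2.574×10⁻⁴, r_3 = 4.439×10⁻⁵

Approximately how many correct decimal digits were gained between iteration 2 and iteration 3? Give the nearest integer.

1

Digits gained ≈ log₁₀(r_2/r_3) = log₁₀(2.574×10⁻⁴/4.439×10⁻⁵) = log₁₀(5.7986) ≈ 0.763.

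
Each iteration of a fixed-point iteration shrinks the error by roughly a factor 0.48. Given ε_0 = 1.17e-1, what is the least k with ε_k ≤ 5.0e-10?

27

After k steps, ε_k ≈ 1.17e-1·0.48^k.
Need 0.48^k ≤ 5.0e-10/1.17e-1 = 4.2735e-09.
k ≥ ln(4.2735e-09)/ln(0.48) = -19.2708/-0.73397 = 26.256.
Smallest integer k = 27.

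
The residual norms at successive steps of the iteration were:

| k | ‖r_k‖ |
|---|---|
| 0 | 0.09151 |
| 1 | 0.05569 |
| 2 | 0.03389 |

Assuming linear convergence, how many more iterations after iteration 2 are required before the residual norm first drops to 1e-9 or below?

35

Rate ρ ≈ ‖r_2‖/‖r_1‖ = 0.03389/0.05569 = 0.6085.
After j more steps, ‖r_{2+j}‖ ≈ 0.03389·ρ^j; need ρ^j ≤ 1e-9/0.03389 = 2.95072e-08.
j ≥ ln(2.95072e-08)/ln(0.6085) = -17.3386/-0.49676 = 34.903.
So 35 more iterations are needed.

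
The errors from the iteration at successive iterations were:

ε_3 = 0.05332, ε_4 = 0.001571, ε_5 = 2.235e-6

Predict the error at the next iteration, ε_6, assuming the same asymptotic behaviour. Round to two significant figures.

First estimate the order: p ≈ ln(ε_5/ε_4) / ln(ε_4/ε_3) = ln(2.235e-6/0.001571)/ln(0.001571/0.05332) = ln(0.00142266)/ln(0.0294636) ≈ 1.8599.
Then ε_6 ≈ ε_5·(ε_5/ε_4)^p = 2.235e-6·(0.00142266)^1.8599 = 2.235e-6·5.07052e-06 ≈ 1.133e-11.

1.1e-11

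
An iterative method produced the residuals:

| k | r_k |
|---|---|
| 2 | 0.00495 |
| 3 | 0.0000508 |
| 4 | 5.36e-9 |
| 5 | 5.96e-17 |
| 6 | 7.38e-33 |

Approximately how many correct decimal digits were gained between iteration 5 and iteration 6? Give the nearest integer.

16

Digits gained ≈ log₁₀(r_5/r_6) = log₁₀(5.96e-17/7.38e-33) = log₁₀(8.07588e+15) ≈ 15.907.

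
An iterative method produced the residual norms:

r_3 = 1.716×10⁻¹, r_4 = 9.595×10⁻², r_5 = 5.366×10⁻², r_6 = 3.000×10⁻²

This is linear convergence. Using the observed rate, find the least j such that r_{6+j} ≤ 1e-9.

30

Rate ρ ≈ r_6/r_5 = 3.000×10⁻²/5.366×10⁻² = 0.5591.
After j more steps, r_{6+j} ≈ 3.000×10⁻²·ρ^j; need ρ^j ≤ 1e-9/3.000×10⁻² = 3.33333e-08.
j ≥ ln(3.33333e-08)/ln(0.5591) = -17.2167/-0.58143 = 29.611.
So 30 more iterations are needed.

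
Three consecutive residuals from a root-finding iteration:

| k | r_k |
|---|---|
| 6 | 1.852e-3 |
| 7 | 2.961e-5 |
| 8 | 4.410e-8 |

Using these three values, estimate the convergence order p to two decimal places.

p ≈ ln(r_8/r_7) / ln(r_7/r_6)
  = ln(4.410e-8/2.961e-5) / ln(2.961e-5/1.852e-3)
  = ln(0.00148936) / ln(0.0159881)
  = -6.50941 / -4.13591 ≈ 1.57388

1.57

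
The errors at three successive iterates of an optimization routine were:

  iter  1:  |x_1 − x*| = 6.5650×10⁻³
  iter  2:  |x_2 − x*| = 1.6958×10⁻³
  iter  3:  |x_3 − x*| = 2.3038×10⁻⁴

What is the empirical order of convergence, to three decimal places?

1.475

p ≈ ln(|x_3 − x*|/|x_2 − x*|) / ln(|x_2 − x*|/|x_1 − x*|)
  = ln(2.3038×10⁻⁴/1.6958×10⁻³) / ln(1.6958×10⁻³/6.5650×10⁻³)
  = ln(0.135853) / ln(0.258309)
  = -1.996182 / -1.353599 ≈ 1.474722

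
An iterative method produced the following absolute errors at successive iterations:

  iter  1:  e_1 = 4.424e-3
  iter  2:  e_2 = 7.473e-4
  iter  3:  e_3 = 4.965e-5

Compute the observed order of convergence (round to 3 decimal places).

p ≈ ln(e_3/e_2) / ln(e_2/e_1)
  = ln(4.965e-5/7.473e-4) / ln(7.473e-4/4.424e-3)
  = ln(0.0664392) / ln(0.16892)
  = -2.711468 / -1.778330 ≈ 1.524727

1.525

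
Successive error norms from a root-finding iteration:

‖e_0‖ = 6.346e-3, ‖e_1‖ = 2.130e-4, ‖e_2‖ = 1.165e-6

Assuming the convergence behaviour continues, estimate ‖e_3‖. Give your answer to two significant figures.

3.9e-10

First estimate the order: p ≈ ln(‖e_2‖/‖e_1‖) / ln(‖e_1‖/‖e_0‖) = ln(1.165e-6/2.130e-4)/ln(2.130e-4/6.346e-3) = ln(0.00546948)/ln(0.0335645) ≈ 1.5345.
Then ‖e_3‖ ≈ ‖e_2‖·(‖e_2‖/‖e_1‖)^p = 1.165e-6·(0.00546948)^1.5345 = 1.165e-6·0.00033797 ≈ 3.937e-10.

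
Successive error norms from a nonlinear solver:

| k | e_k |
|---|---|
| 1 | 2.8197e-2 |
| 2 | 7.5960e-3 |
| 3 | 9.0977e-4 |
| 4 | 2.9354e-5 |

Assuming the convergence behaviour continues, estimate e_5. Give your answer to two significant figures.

First estimate the order: p ≈ ln(e_4/e_3) / ln(e_3/e_2) = ln(2.9354e-5/9.0977e-4)/ln(9.0977e-4/7.5960e-3) = ln(0.0322653)/ln(0.11977) ≈ 1.6180.
Then e_5 ≈ e_4·(e_4/e_3)^p = 2.9354e-5·(0.0322653)^1.6180 = 2.9354e-5·0.00386487 ≈ 1.134e-07.

1.1e-7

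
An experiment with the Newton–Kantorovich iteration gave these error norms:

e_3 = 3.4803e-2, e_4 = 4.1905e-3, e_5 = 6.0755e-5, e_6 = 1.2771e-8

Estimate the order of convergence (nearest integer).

2

Consecutive ratios: e_6/e_5 = 1.2771e-8/6.0755e-5 = 0.000210205, e_5/e_4 = 6.0755e-5/4.1905e-3 = 0.0144983.
p ≈ ln(0.000210205)/ln(0.0144983) = -8.4674/-4.2337 ≈ 2.00.
So the convergence is quadratic (order 2).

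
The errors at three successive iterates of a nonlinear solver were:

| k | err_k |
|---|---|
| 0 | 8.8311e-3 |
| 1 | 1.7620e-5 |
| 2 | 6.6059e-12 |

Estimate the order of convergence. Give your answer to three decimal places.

2.380

p ≈ ln(err_2/err_1) / ln(err_1/err_0)
  = ln(6.6059e-12/1.7620e-5) / ln(1.7620e-5/8.8311e-3)
  = ln(3.74909e-07) / ln(0.00199522)
  = -14.796583 / -6.217001 ≈ 2.380019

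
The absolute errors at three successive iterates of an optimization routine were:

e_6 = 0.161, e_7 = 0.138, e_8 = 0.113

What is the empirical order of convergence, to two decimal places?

p ≈ ln(e_8/e_7) / ln(e_7/e_6)
  = ln(0.113/0.138) / ln(0.138/0.161)
  = ln(0.818841) / ln(0.857143)
  = -0.19987 / -0.15415 ≈ 1.29659

1.30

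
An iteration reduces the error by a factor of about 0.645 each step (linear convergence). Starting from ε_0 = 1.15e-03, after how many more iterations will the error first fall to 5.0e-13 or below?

After k steps, ε_k ≈ 1.15e-03·0.645^k.
Need 0.645^k ≤ 5.0e-13/1.15e-03 = 4.34783e-10.
k ≥ ln(4.34783e-10)/ln(0.645) = -21.5562/-0.43850 = 49.159.
Smallest integer k = 50.

50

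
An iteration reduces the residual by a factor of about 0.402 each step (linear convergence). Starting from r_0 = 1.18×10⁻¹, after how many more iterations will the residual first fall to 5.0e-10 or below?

22

After k steps, r_k ≈ 1.18×10⁻¹·0.402^k.
Need 0.402^k ≤ 5.0e-10/1.18×10⁻¹ = 4.23729e-09.
k ≥ ln(4.23729e-09)/ln(0.402) = -19.2793/-0.91130 = 21.156.
Smallest integer k = 22.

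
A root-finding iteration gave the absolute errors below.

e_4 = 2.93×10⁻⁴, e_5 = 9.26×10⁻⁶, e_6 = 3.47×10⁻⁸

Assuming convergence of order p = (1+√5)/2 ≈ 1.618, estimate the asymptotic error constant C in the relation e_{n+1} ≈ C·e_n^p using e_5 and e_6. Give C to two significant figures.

C ≈ e_6 / e_5^1.618
  = 3.47×10⁻⁸ / (9.26×10⁻⁶)^1.618
  = 3.47×10⁻⁸ / 7.17756e-09 ≈ 4.8345

4.8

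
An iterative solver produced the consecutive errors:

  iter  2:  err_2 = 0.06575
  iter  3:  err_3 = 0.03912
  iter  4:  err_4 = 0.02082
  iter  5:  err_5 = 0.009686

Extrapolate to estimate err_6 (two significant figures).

3.8e-3

First estimate the order: p ≈ ln(err_5/err_4) / ln(err_4/err_3) = ln(0.009686/0.02082)/ln(0.02082/0.03912) = ln(0.465226)/ln(0.532209) ≈ 1.2133.
Then err_6 ≈ err_5·(err_5/err_4)^p = 0.009686·(0.465226)^1.2133 = 0.009686·0.395163 ≈ 0.003828.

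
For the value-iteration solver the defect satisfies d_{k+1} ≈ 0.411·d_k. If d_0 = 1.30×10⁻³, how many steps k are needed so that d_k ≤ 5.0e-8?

After k steps, d_k ≈ 1.30×10⁻³·0.411^k.
Need 0.411^k ≤ 5.0e-8/1.30×10⁻³ = 3.84615e-05.
k ≥ ln(3.84615e-05)/ln(0.411) = -10.1659/-0.88916 = 11.433.
Smallest integer k = 12.

12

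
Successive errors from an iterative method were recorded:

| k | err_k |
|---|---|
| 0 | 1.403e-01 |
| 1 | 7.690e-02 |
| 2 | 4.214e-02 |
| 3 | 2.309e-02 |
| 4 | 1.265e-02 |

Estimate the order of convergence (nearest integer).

Consecutive ratios: err_4/err_3 = 1.265e-02/2.309e-02 = 0.547856, err_3/err_2 = 2.309e-02/4.214e-02 = 0.547935.
p ≈ ln(0.547856)/ln(0.547935) = -0.6017/-0.6016 ≈ 1.00.
So the convergence is linear (order 1).

1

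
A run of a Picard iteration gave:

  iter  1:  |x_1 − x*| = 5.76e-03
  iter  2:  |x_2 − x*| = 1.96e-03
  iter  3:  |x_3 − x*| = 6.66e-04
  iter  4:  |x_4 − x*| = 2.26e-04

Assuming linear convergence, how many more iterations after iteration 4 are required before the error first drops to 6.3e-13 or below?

19

Rate ρ ≈ |x_4 − x*|/|x_3 − x*| = 2.26e-04/6.66e-04 = 0.3393.
After j more steps, |x_{4+j} − x*| ≈ 2.26e-04·ρ^j; need ρ^j ≤ 6.3e-13/2.26e-04 = 2.78761e-09.
j ≥ ln(2.78761e-09)/ln(0.3393) = -19.6981/-1.08087 = 18.224.
So 19 more iterations are needed.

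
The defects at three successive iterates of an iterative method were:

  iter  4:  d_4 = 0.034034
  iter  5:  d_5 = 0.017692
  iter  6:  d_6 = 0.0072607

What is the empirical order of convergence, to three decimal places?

p ≈ ln(d_6/d_5) / ln(d_5/d_4)
  = ln(0.0072607/0.017692) / ln(0.017692/0.034034)
  = ln(0.410395) / ln(0.519833)
  = -0.890635 / -0.654248 ≈ 1.361311

1.361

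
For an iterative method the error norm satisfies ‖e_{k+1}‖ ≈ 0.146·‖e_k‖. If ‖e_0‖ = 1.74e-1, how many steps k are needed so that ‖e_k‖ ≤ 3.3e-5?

5

After k steps, ‖e_k‖ ≈ 1.74e-1·0.146^k.
Need 0.146^k ≤ 3.3e-5/1.74e-1 = 0.000189655.
k ≥ ln(0.000189655)/ln(0.146) = -8.5703/-1.92415 = 4.454.
Smallest integer k = 5.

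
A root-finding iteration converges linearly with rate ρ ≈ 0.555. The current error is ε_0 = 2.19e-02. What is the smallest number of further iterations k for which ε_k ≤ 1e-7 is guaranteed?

After k steps, ε_k ≈ 2.19e-02·0.555^k.
Need 0.555^k ≤ 1e-7/2.19e-02 = 4.56621e-06.
k ≥ ln(4.56621e-06)/ln(0.555) = -12.2968/-0.58879 = 20.885.
Smallest integer k = 21.

21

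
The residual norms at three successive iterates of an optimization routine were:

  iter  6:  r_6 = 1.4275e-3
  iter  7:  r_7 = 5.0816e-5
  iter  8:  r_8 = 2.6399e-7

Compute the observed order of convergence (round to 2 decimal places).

p ≈ ln(r_8/r_7) / ln(r_7/r_6)
  = ln(2.6399e-7/5.0816e-5) / ln(5.0816e-5/1.4275e-3)
  = ln(0.00519502) / ln(0.0355979)
  = -5.26005 / -3.33547 ≈ 1.57700

1.58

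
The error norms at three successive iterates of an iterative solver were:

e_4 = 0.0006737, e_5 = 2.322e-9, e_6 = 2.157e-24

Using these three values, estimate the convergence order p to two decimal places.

2.75

p ≈ ln(e_6/e_5) / ln(e_5/e_4)
  = ln(2.157e-24/2.322e-9) / ln(2.322e-9/0.0006737)
  = ln(9.28941e-16) / ln(3.44664e-06)
  = -34.61249 / -12.57811 ≈ 2.75180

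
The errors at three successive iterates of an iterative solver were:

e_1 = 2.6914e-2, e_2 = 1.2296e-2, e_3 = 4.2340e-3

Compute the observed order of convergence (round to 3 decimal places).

1.361

p ≈ ln(e_3/e_2) / ln(e_2/e_1)
  = ln(4.2340e-3/1.2296e-2) / ln(1.2296e-2/2.6914e-2)
  = ln(0.34434) / ln(0.456863)
  = -1.066126 / -0.783372 ≈ 1.360945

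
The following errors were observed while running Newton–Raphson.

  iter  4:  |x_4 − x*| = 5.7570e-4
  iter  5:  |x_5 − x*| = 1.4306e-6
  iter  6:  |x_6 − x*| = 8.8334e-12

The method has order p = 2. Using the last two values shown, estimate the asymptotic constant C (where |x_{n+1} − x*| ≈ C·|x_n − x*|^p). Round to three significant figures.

4.32

C ≈ |x_6 − x*| / |x_5 − x*|^2
  = 8.8334e-12 / (1.4306e-6)^2
  = 8.8334e-12 / 2.04662e-12 ≈ 4.3161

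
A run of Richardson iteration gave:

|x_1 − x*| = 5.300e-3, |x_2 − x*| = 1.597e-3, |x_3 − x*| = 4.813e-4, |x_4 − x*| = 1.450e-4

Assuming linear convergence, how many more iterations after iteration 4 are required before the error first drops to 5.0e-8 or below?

7

Rate ρ ≈ |x_4 − x*|/|x_3 − x*| = 1.450e-4/4.813e-4 = 0.3013.
After j more steps, |x_{4+j} − x*| ≈ 1.450e-4·ρ^j; need ρ^j ≤ 5.0e-8/1.450e-4 = 0.000344828.
j ≥ ln(0.000344828)/ln(0.3013) = -7.9725/-1.19965 = 6.646.
So 7 more iterations are needed.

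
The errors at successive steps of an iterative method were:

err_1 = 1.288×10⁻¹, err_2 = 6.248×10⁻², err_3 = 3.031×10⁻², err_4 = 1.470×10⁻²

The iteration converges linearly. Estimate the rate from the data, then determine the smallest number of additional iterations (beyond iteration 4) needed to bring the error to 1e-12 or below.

33

Rate ρ ≈ err_4/err_3 = 1.470×10⁻²/3.031×10⁻² = 0.4850.
After j more steps, err_{4+j} ≈ 1.470×10⁻²·ρ^j; need ρ^j ≤ 1e-12/1.470×10⁻² = 6.80272e-11.
j ≥ ln(6.80272e-11)/ln(0.4850) = -23.4111/-0.72361 = 32.353.
So 33 more iterations are needed.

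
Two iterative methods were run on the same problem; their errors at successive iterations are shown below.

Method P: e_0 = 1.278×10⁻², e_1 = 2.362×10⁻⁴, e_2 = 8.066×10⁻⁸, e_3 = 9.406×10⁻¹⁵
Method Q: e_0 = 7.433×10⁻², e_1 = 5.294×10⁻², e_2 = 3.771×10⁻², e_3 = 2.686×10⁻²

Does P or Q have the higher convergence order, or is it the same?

P

Method P: p ≈ ln(9.406×10⁻¹⁵/8.066×10⁻⁸)/ln(8.066×10⁻⁸/2.362×10⁻⁴) ≈ 2.00.
Method Q: p ≈ ln(2.686×10⁻²/3.771×10⁻²)/ln(3.771×10⁻²/5.294×10⁻²) ≈ 1.00.
Method P has the higher order (≈2.0 vs ≈1.0).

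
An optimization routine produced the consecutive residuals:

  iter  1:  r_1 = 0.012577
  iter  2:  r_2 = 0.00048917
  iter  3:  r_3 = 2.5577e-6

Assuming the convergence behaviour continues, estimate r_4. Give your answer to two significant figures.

5.2e-10

First estimate the order: p ≈ ln(r_3/r_2) / ln(r_2/r_1) = ln(2.5577e-6/0.00048917)/ln(0.00048917/0.012577) = ln(0.00522865)/ln(0.038894) ≈ 1.6180.
Then r_4 ≈ r_3·(r_3/r_2)^p = 2.5577e-6·(0.00522865)^1.6180 = 2.5577e-6·0.000203402 ≈ 5.202e-10.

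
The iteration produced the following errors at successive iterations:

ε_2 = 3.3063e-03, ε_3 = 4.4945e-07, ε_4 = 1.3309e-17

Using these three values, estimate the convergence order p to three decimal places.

2.723

p ≈ ln(ε_4/ε_3) / ln(ε_3/ε_2)
  = ln(1.3309e-17/4.4945e-07) / ln(4.4945e-07/3.3063e-03)
  = ln(2.96117e-11) / ln(0.000135937)
  = -24.242852 / -8.903319 ≈ 2.722901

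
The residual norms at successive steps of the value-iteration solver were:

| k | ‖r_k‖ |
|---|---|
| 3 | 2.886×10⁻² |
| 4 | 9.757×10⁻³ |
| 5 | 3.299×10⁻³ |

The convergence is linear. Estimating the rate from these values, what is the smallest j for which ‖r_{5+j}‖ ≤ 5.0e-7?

9

Rate ρ ≈ ‖r_5‖/‖r_4‖ = 3.299×10⁻³/9.757×10⁻³ = 0.3381.
After j more steps, ‖r_{5+j}‖ ≈ 3.299×10⁻³·ρ^j; need ρ^j ≤ 5.0e-7/3.299×10⁻³ = 0.000151561.
j ≥ ln(0.000151561)/ln(0.3381) = -8.7945/-1.08441 = 8.110.
So 9 more iterations are needed.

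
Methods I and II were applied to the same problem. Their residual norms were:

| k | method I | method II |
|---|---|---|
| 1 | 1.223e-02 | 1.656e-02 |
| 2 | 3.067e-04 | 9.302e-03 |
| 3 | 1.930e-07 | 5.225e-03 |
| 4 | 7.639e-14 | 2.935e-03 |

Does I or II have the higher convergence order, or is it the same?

Method I: p ≈ ln(7.639e-14/1.930e-07)/ln(1.930e-07/3.067e-04) ≈ 2.00.
Method II: p ≈ ln(2.935e-03/5.225e-03)/ln(5.225e-03/9.302e-03) ≈ 1.00.
Method I has the higher order (≈2.0 vs ≈1.0).

I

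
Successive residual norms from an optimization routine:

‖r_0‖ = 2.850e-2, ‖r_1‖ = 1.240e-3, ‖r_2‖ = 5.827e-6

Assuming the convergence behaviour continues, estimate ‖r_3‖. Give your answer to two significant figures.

6.1e-10

First estimate the order: p ≈ ln(‖r_2‖/‖r_1‖) / ln(‖r_1‖/‖r_0‖) = ln(5.827e-6/1.240e-3)/ln(1.240e-3/2.850e-2) = ln(0.00469919)/ln(0.0435088) ≈ 1.7100.
Then ‖r_3‖ ≈ ‖r_2‖·(‖r_2‖/‖r_1‖)^p = 5.827e-6·(0.00469919)^1.7100 = 5.827e-6·0.00010451 ≈ 6.09e-10.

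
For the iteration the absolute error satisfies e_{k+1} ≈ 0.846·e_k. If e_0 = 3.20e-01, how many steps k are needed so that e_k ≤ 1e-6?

76

After k steps, e_k ≈ 3.20e-01·0.846^k.
Need 0.846^k ≤ 1e-6/3.20e-01 = 3.125e-06.
k ≥ ln(3.125e-06)/ln(0.846) = -12.6761/-0.16724 = 75.796.
Smallest integer k = 76.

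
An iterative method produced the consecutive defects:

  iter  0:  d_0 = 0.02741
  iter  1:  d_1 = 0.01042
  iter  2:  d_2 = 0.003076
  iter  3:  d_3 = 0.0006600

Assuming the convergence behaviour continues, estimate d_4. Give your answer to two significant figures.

9.5e-5

First estimate the order: p ≈ ln(d_3/d_2) / ln(d_2/d_1) = ln(0.0006600/0.003076)/ln(0.003076/0.01042) = ln(0.214564)/ln(0.295202) ≈ 1.2615.
Then d_4 ≈ d_3·(d_3/d_2)^p = 0.0006600·(0.214564)^1.2615 = 0.0006600·0.143469 ≈ 9.469e-05.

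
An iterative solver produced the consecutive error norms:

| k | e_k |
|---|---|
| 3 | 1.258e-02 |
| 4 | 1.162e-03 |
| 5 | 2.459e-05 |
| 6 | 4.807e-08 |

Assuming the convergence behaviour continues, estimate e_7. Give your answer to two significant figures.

2.0e-12

First estimate the order: p ≈ ln(e_6/e_5) / ln(e_5/e_4) = ln(4.807e-08/2.459e-05)/ln(2.459e-05/1.162e-03) = ln(0.00195486)/ln(0.0211618) ≈ 1.6178.
Then e_7 ≈ e_6·(e_6/e_5)^p = 4.807e-08·(0.00195486)^1.6178 = 4.807e-08·4.1454e-05 ≈ 1.993e-12.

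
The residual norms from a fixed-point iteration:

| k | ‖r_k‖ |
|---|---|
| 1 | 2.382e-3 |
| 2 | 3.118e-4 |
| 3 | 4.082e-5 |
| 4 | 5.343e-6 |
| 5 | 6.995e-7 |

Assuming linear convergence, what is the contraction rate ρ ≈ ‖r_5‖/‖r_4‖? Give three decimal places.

ρ ≈ ‖r_5‖/‖r_4‖ = 6.995e-7/5.343e-6 = 0.13092

0.131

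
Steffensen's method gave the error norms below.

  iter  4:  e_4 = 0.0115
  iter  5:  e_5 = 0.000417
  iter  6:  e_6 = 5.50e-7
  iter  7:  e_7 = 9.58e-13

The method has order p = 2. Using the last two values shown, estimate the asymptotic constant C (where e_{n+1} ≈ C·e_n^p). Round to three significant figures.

3.17

C ≈ e_7 / e_6^2
  = 9.58e-13 / (5.50e-7)^2
  = 9.58e-13 / 3.025e-13 ≈ 3.1669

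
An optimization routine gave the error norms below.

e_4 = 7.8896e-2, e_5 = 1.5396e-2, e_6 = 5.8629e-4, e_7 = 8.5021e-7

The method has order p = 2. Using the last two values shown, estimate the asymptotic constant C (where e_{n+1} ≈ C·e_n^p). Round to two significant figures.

C ≈ e_7 / e_6^2
  = 8.5021e-7 / (5.8629e-4)^2
  = 8.5021e-7 / 3.43736e-07 ≈ 2.4734

2.5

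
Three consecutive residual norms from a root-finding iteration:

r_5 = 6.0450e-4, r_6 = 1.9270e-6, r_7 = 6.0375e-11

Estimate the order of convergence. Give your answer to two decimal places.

1.80

p ≈ ln(r_7/r_6) / ln(r_6/r_5)
  = ln(6.0375e-11/1.9270e-6) / ln(1.9270e-6/6.0450e-4)
  = ln(3.13311e-05) / ln(0.00318776)
  = -10.37090 / -5.74844 ≈ 1.80412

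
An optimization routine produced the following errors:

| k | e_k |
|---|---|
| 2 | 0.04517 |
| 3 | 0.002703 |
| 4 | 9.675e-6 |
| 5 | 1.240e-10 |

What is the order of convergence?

2

Consecutive ratios: e_5/e_4 = 1.240e-10/9.675e-6 = 1.28165e-05, e_4/e_3 = 9.675e-6/0.002703 = 0.00357936.
p ≈ ln(1.28165e-05)/ln(0.00357936) = -11.2648/-5.6326 ≈ 2.00.
So the convergence is quadratic (order 2).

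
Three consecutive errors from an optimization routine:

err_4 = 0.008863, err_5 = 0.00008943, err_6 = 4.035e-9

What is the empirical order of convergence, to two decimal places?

p ≈ ln(err_6/err_5) / ln(err_5/err_4)
  = ln(4.035e-9/0.00008943) / ln(0.00008943/0.008863)
  = ln(4.51191e-05) / ln(0.0100903)
  = -10.00620 / -4.59618 ≈ 2.17707

2.18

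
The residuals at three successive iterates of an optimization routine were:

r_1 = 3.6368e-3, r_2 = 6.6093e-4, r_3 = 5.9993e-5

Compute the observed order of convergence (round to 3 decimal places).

p ≈ ln(r_3/r_2) / ln(r_2/r_1)
  = ln(5.9993e-5/6.6093e-4) / ln(6.6093e-4/3.6368e-3)
  = ln(0.0907706) / ln(0.181734)
  = -2.399420 / -1.705211 ≈ 1.407110

1.407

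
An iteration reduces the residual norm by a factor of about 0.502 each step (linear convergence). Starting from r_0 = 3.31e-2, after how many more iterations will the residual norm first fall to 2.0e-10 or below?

28

After k steps, r_k ≈ 3.31e-2·0.502^k.
Need 0.502^k ≤ 2.0e-10/3.31e-2 = 6.0423e-09.
k ≥ ln(6.0423e-09)/ln(0.502) = -18.9245/-0.68916 = 27.460.
Smallest integer k = 28.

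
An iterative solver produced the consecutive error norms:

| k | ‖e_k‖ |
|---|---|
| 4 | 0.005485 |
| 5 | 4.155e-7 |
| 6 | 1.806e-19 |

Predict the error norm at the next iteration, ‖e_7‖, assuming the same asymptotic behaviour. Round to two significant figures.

First estimate the order: p ≈ ln(‖e_6‖/‖e_5‖) / ln(‖e_5‖/‖e_4‖) = ln(1.806e-19/4.155e-7)/ln(4.155e-7/0.005485) = ln(4.34657e-13)/ln(7.57521e-05) ≈ 3.0000.
Then ‖e_7‖ ≈ ‖e_6‖·(‖e_6‖/‖e_5‖)^p = 1.806e-19·(4.34657e-13)^3.0000 = 1.806e-19·8.21183e-38 ≈ 1.483e-56.

1.5e-56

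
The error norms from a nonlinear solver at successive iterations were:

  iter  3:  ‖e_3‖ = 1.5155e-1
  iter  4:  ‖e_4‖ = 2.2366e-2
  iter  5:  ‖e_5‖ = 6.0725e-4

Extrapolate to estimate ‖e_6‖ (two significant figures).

First estimate the order: p ≈ ln(‖e_5‖/‖e_4‖) / ln(‖e_4‖/‖e_3‖) = ln(6.0725e-4/2.2366e-2)/ln(2.2366e-2/1.5155e-1) = ln(0.0271506)/ln(0.147582) ≈ 1.8848.
Then ‖e_6‖ ≈ ‖e_5‖·(‖e_5‖/‖e_4‖)^p = 6.0725e-4·(0.0271506)^1.8848 = 6.0725e-4·0.00111683 ≈ 6.782e-07.

6.8e-7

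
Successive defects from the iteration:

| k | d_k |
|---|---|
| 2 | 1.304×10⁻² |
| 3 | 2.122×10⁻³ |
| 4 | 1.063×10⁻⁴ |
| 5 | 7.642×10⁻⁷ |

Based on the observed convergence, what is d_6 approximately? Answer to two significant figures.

First estimate the order: p ≈ ln(d_5/d_4) / ln(d_4/d_3) = ln(7.642×10⁻⁷/1.063×10⁻⁴)/ln(1.063×10⁻⁴/2.122×10⁻³) = ln(0.00718909)/ln(0.0500943) ≈ 1.6484.
Then d_6 ≈ d_5·(d_5/d_4)^p = 7.642×10⁻⁷·(0.00718909)^1.6484 = 7.642×10⁻⁷·0.00029305 ≈ 2.239e-10.

2.2e-10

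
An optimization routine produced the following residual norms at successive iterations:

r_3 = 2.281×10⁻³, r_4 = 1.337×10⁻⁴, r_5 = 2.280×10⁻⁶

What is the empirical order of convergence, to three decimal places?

p ≈ ln(r_5/r_4) / ln(r_4/r_3)
  = ln(2.280×10⁻⁶/1.337×10⁻⁴) / ln(1.337×10⁻⁴/2.281×10⁻³)
  = ln(0.0170531) / ln(0.0586146)
  = -4.071423 / -2.836771 ≈ 1.435231

1.435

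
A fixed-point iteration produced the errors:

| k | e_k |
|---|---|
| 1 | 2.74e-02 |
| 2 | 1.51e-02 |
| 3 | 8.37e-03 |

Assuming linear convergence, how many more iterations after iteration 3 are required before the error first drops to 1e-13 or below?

Rate ρ ≈ e_3/e_2 = 8.37e-03/1.51e-02 = 0.5543.
After j more steps, e_{3+j} ≈ 8.37e-03·ρ^j; need ρ^j ≤ 1e-13/8.37e-03 = 1.19474e-11.
j ≥ ln(1.19474e-11)/ln(0.5543) = -25.1505/-0.59005 = 42.624.
So 43 more iterations are needed.

43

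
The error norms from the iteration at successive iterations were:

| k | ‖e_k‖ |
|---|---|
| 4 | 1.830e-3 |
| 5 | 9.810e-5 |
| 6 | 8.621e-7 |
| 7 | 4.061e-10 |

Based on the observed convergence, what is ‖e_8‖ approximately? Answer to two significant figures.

First estimate the order: p ≈ ln(‖e_7‖/‖e_6‖) / ln(‖e_6‖/‖e_5‖) = ln(4.061e-10/8.621e-7)/ln(8.621e-7/9.810e-5) = ln(0.000471059)/ln(0.00878797) ≈ 1.6181.
Then ‖e_8‖ ≈ ‖e_7‖·(‖e_7‖/‖e_6‖)^p = 4.061e-10·(0.000471059)^1.6181 = 4.061e-10·4.13717e-06 ≈ 1.68e-15.

1.7e-15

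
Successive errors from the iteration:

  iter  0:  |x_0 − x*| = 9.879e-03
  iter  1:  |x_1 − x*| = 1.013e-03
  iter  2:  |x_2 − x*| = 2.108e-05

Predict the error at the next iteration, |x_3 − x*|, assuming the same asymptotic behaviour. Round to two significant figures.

2.9e-8

First estimate the order: p ≈ ln(|x_2 − x*|/|x_1 − x*|) / ln(|x_1 − x*|/|x_0 − x*|) = ln(2.108e-05/1.013e-03)/ln(1.013e-03/9.879e-03) = ln(0.0208095)/ln(0.102541) ≈ 1.7003.
Then |x_3 − x*| ≈ |x_2 − x*|·(|x_2 − x*|/|x_1 − x*|)^p = 2.108e-05·(0.0208095)^1.7003 = 2.108e-05·0.0013821 ≈ 2.913e-08.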